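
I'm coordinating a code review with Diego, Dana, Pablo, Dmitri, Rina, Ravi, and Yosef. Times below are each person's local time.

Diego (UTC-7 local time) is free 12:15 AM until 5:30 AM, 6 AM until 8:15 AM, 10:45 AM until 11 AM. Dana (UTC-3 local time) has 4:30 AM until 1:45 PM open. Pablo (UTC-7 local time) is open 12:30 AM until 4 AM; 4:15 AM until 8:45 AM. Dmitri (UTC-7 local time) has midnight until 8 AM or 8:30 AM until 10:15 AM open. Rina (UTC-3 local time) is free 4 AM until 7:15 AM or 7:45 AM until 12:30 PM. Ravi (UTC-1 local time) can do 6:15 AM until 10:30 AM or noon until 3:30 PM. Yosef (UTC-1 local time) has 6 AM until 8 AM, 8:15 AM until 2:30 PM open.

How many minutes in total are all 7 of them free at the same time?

300

Diego in UTC: 07:15-12:30, 13:00-15:15, 17:45-18:00 (add 7h to convert from UTC-7).
Dana in UTC: 07:30-16:45 (add 3h to convert from UTC-3).
Pablo in UTC: 07:30-11:00, 11:15-15:45 (add 7h to convert from UTC-7).
Dmitri in UTC: 07:00-15:00, 15:30-17:15 (add 7h to convert from UTC-7).
Rina in UTC: 07:00-10:15, 10:45-15:30 (add 3h to convert from UTC-3).
Ravi in UTC: 07:15-11:30, 13:00-16:30 (add 1h to convert from UTC-1).
Yosef in UTC: 07:00-09:00, 09:15-15:30 (add 1h to convert from UTC-1).
Diego ∩ Dana: 07:30-12:30, 13:00-15:15.
Diego ∩ Dana ∩ Pablo: 07:30-11:00, 11:15-12:30, 13:00-15:15.
Diego ∩ Dana ∩ Pablo ∩ Dmitri: 07:30-11:00, 11:15-12:30, 13:00-15:00.
Diego ∩ Dana ∩ Pablo ∩ Dmitri ∩ Rina: 07:30-10:15, 10:45-11:00, 11:15-12:30, 13:00-15:00.
Diego ∩ Dana ∩ Pablo ∩ Dmitri ∩ Rina ∩ Ravi: 07:30-10:15, 10:45-11:00, 11:15-11:30, 13:00-15:00.
Diego ∩ Dana ∩ Pablo ∩ Dmitri ∩ Rina ∩ Ravi ∩ Yosef: 07:30-09:00, 09:15-10:15, 10:45-11:00, 11:15-11:30, 13:00-15:00.
Summing the common windows: 90 + 60 + 15 + 15 + 120 = 300 minutes.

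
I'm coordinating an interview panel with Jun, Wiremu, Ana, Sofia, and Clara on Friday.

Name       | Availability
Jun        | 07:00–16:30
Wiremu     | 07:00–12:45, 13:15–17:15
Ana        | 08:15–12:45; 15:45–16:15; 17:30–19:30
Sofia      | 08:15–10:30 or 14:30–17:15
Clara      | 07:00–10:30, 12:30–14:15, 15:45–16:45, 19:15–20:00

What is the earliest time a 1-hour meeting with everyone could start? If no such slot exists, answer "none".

Jun ∩ Wiremu: 07:00-12:45, 13:15-16:30.
Jun ∩ Wiremu ∩ Ana: 08:15-12:45, 15:45-16:15.
Jun ∩ Wiremu ∩ Ana ∩ Sofia: 08:15-10:30, 15:45-16:15.
Jun ∩ Wiremu ∩ Ana ∩ Sofia ∩ Clara: 08:15-10:30, 15:45-16:15.
The first common window of at least 60 minutes is 08:15-10:30, so the earliest start is 08:15.

08:15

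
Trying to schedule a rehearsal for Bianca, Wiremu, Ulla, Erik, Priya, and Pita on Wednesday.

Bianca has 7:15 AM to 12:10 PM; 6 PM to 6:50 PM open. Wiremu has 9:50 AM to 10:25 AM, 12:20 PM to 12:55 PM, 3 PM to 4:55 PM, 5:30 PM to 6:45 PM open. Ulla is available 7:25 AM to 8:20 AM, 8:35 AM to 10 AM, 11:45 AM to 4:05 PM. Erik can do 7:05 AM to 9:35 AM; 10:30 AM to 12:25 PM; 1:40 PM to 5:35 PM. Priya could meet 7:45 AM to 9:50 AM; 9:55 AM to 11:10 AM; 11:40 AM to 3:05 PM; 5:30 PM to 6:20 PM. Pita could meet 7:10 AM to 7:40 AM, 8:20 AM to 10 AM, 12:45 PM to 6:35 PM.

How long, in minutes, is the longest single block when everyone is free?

Bianca ∩ Wiremu: 09:50-10:25, 18:00-18:45.
Bianca ∩ Wiremu ∩ Ulla: 09:50-10:00.
Bianca ∩ Wiremu ∩ Ulla ∩ Erik: ∅.
Bianca ∩ Wiremu ∩ Ulla ∩ Erik ∩ Priya: ∅.
Bianca ∩ Wiremu ∩ Ulla ∩ Erik ∩ Priya ∩ Pita: ∅.
There is no time when everyone is free.
No common window exists, so the longest block is 0 minutes.

0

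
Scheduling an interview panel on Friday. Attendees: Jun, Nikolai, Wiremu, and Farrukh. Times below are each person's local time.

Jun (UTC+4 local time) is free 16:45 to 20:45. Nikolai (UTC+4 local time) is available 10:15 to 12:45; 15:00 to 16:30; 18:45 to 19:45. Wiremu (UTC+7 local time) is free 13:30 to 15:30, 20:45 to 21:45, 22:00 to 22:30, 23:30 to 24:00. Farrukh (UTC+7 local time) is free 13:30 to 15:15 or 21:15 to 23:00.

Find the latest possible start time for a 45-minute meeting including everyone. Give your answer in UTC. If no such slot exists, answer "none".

none

Jun in UTC: 12:45-16:45 (subtract 4h to convert from UTC+4).
Nikolai in UTC: 06:15-08:45, 11:00-12:30, 14:45-15:45 (subtract 4h to convert from UTC+4).
Wiremu in UTC: 06:30-08:30, 13:45-14:45, 15:00-15:30, 16:30-17:00 (subtract 7h to convert from UTC+7).
Farrukh in UTC: 06:30-08:15, 14:15-16:00 (subtract 7h to convert from UTC+7).
Jun ∩ Nikolai: 14:45-15:45.
Jun ∩ Nikolai ∩ Wiremu: 15:00-15:30.
Jun ∩ Nikolai ∩ Wiremu ∩ Farrukh: 15:00-15:30.
Those are the intersection windows.
No common window is at least 45 minutes long.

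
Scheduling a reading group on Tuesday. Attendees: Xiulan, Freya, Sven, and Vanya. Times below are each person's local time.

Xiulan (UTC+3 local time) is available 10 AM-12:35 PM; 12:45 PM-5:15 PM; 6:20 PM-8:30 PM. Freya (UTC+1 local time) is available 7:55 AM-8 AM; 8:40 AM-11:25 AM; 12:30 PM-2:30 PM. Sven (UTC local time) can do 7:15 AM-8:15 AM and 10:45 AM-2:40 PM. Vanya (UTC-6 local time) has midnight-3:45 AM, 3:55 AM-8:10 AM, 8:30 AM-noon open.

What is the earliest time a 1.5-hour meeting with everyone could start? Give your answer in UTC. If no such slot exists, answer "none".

11:30

Xiulan in UTC: 07:00-09:35, 09:45-14:15, 15:20-17:30 (subtract 3h to convert from UTC+3).
Freya in UTC: 06:55-07:00, 07:40-10:25, 11:30-13:30 (subtract 1h to convert from UTC+1).
Sven in UTC: 07:15-08:15, 10:45-14:40.
Vanya in UTC: 06:00-09:45, 09:55-14:10, 14:30-18:00 (add 6h to convert from UTC-6).
Xiulan ∩ Freya: 07:40-09:35, 09:45-10:25, 11:30-13:30.
Xiulan ∩ Freya ∩ Sven: 07:40-08:15, 11:30-13:30.
Xiulan ∩ Freya ∩ Sven ∩ Vanya: 07:40-08:15, 11:30-13:30.
The first common window of at least 90 minutes is 11:30-13:30, so the earliest start is 11:30.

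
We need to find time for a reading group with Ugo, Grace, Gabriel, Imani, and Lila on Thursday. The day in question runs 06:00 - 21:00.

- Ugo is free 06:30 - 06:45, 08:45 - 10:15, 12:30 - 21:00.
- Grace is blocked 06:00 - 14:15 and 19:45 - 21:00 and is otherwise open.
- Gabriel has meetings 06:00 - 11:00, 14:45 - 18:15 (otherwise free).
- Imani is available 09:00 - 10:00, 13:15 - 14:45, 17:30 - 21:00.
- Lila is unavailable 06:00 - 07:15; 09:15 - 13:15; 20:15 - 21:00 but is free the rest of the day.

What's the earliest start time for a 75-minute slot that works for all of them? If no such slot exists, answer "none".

Ugo free: 06:30-06:45, 08:45-10:15, 12:30-21:00.
Grace free: 14:15-19:45 (invert busy blocks within the working day).
Gabriel free: 11:00-14:45, 18:15-21:00 (invert busy blocks within the working day).
Imani free: 09:00-10:00, 13:15-14:45, 17:30-21:00.
Lila free: 07:15-09:15, 13:15-20:15 (invert busy blocks within the working day).
Ugo ∩ Grace: 14:15-19:45.
Ugo ∩ Grace ∩ Gabriel: 14:15-14:45, 18:15-19:45.
Ugo ∩ Grace ∩ Gabriel ∩ Imani: 14:15-14:45, 18:15-19:45.
Ugo ∩ Grace ∩ Gabriel ∩ Imani ∩ Lila: 14:15-14:45, 18:15-19:45.
The first common window of at least 75 minutes is 18:15-19:45, so the earliest start is 18:15.

18:15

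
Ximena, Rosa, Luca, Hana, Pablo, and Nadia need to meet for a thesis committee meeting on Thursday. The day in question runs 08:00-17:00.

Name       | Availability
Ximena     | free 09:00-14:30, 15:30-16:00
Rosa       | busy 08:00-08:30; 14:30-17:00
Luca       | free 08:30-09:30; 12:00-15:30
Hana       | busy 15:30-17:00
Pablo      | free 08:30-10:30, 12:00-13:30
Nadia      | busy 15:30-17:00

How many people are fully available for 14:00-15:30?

Ximena free: 09:00-14:30, 15:30-16:00.
Rosa free: 08:30-14:30 (invert busy blocks within the working day).
Luca free: 08:30-09:30, 12:00-15:30.
Hana free: 08:00-15:30 (invert busy blocks within the working day).
Pablo free: 08:30-10:30, 12:00-13:30.
Nadia free: 08:00-15:30 (invert busy blocks within the working day).
Luca, Hana, and Nadia can make the full 14:00-15:30 slot — that's 3.

3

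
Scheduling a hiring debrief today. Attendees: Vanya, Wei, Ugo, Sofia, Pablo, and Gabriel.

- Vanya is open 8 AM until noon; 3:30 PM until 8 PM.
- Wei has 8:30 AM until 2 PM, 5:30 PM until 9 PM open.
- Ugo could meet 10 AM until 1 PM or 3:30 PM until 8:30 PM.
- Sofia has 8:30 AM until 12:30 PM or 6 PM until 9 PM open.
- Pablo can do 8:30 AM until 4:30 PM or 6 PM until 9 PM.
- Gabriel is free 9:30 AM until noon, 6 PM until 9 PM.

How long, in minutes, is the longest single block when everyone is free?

Vanya ∩ Wei: 08:30-12:00, 17:30-20:00.
Vanya ∩ Wei ∩ Ugo: 10:00-12:00, 17:30-20:00.
Vanya ∩ Wei ∩ Ugo ∩ Sofia: 10:00-12:00, 18:00-20:00.
Vanya ∩ Wei ∩ Ugo ∩ Sofia ∩ Pablo: 10:00-12:00, 18:00-20:00.
Vanya ∩ Wei ∩ Ugo ∩ Sofia ∩ Pablo ∩ Gabriel: 10:00-12:00, 18:00-20:00.
The longest is 10:00-12:00 at 120 minutes.

120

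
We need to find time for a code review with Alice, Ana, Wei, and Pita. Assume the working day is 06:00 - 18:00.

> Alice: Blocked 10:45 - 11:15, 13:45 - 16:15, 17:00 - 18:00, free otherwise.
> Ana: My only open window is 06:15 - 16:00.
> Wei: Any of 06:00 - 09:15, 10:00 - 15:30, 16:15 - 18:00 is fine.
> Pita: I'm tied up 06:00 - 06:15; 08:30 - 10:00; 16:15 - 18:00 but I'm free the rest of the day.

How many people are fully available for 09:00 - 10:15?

Alice free: 06:00-10:45, 11:15-13:45, 16:15-17:00 (invert busy blocks within the working day).
Ana free: 06:15-16:00.
Wei free: 06:00-09:15, 10:00-15:30, 16:15-18:00.
Pita free: 06:15-08:30, 10:00-16:15 (invert busy blocks within the working day).
Alice and Ana can make the full 09:00-10:15 slot — that's 2.

2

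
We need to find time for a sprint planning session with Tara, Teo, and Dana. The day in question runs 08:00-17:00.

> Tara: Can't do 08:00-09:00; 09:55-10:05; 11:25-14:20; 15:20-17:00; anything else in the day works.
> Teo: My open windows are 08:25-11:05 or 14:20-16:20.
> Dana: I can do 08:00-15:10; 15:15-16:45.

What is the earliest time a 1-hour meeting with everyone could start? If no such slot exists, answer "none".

10:05

Tara free: 09:00-09:55, 10:05-11:25, 14:20-15:20 (invert busy blocks within the working day).
Teo free: 08:25-11:05, 14:20-16:20.
Dana free: 08:00-15:10, 15:15-16:45.
Tara ∩ Teo: 09:00-09:55, 10:05-11:05, 14:20-15:20.
Tara ∩ Teo ∩ Dana: 09:00-09:55, 10:05-11:05, 14:20-15:10, 15:15-15:20.
So the common availability across everyone is 09:00-09:55, 10:05-11:05, 14:20-15:10, 15:15-15:20.
The first common window of at least 60 minutes is 10:05-11:05, so the earliest start is 10:05.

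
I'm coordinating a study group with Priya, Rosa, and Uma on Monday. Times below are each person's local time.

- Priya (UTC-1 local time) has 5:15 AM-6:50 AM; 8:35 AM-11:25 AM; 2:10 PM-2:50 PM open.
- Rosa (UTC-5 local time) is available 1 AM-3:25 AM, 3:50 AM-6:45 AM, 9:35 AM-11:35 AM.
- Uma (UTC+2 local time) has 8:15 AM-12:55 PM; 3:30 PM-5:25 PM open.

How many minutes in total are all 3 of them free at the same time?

Priya in UTC: 06:15-07:50, 09:35-12:25, 15:10-15:50 (add 1h to convert from UTC-1).
Rosa in UTC: 06:00-08:25, 08:50-11:45, 14:35-16:35 (add 5h to convert from UTC-5).
Uma in UTC: 06:15-10:55, 13:30-15:25 (subtract 2h to convert from UTC+2).
Priya ∩ Rosa: 06:15-07:50, 09:35-11:45, 15:10-15:50.
Priya ∩ Rosa ∩ Uma: 06:15-07:50, 09:35-10:55, 15:10-15:25.
So the common availability across everyone is 06:15-07:50, 09:35-10:55, 15:10-15:25.
Summing the common windows: 95 + 80 + 15 = 190 minutes.

190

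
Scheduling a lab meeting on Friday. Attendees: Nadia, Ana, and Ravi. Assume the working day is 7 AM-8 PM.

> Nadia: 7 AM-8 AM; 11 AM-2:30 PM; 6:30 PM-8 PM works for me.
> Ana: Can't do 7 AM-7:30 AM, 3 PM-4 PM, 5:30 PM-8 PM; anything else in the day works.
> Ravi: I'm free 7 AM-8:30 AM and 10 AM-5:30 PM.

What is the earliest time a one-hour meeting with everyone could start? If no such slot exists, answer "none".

Nadia free: 07:00-08:00, 11:00-14:30, 18:30-20:00.
Ana free: 07:30-15:00, 16:00-17:30 (invert busy blocks within the working day).
Ravi free: 07:00-08:30, 10:00-17:30.
Nadia ∩ Ana: 07:30-08:00, 11:00-14:30.
Nadia ∩ Ana ∩ Ravi: 07:30-08:00, 11:00-14:30.
The first common window of at least 60 minutes is 11:00-14:30, so the earliest start is 11:00.

11:00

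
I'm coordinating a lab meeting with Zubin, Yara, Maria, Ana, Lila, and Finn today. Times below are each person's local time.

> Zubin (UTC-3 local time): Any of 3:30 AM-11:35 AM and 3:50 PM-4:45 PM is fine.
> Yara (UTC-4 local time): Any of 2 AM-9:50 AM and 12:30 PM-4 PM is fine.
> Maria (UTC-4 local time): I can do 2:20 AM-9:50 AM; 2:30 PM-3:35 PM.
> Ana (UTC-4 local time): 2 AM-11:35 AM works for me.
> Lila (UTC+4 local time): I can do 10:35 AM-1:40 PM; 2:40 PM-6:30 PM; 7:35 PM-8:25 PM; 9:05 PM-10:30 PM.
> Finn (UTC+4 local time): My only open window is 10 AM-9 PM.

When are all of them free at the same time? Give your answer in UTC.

Zubin in UTC: 06:30-14:35, 18:50-19:45 (add 3h to convert from UTC-3).
Yara in UTC: 06:00-13:50, 16:30-20:00 (add 4h to convert from UTC-4).
Maria in UTC: 06:20-13:50, 18:30-19:35 (add 4h to convert from UTC-4).
Ana in UTC: 06:00-15:35 (add 4h to convert from UTC-4).
Lila in UTC: 06:35-09:40, 10:40-14:30, 15:35-16:25, 17:05-18:30 (subtract 4h to convert from UTC+4).
Finn in UTC: 06:00-17:00 (subtract 4h to convert from UTC+4).
Zubin ∩ Yara: 06:30-13:50, 18:50-19:45.
Zubin ∩ Yara ∩ Maria: 06:30-13:50, 18:50-19:35.
Zubin ∩ Yara ∩ Maria ∩ Ana: 06:30-13:50.
Zubin ∩ Yara ∩ Maria ∩ Ana ∩ Lila: 06:35-09:40, 10:40-13:50.
Zubin ∩ Yara ∩ Maria ∩ Ana ∩ Lila ∩ Finn: 06:35-09:40, 10:40-13:50.
So the common availability across everyone is 06:35-09:40, 10:40-13:50.

06:35-09:40, 10:40-13:50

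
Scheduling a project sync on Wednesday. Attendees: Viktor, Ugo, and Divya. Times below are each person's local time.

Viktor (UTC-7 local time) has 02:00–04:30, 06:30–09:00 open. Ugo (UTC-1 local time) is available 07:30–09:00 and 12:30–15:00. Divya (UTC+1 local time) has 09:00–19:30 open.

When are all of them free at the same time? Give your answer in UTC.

09:00-10:00, 13:30-16:00

Viktor in UTC: 09:00-11:30, 13:30-16:00 (add 7h to convert from UTC-7).
Ugo in UTC: 08:30-10:00, 13:30-16:00 (add 1h to convert from UTC-1).
Divya in UTC: 08:00-18:30 (subtract 1h to convert from UTC+1).
Viktor ∩ Ugo: 09:00-10:00, 13:30-16:00.
Viktor ∩ Ugo ∩ Divya: 09:00-10:00, 13:30-16:00.
So the common availability across everyone is 09:00-10:00, 13:30-16:00.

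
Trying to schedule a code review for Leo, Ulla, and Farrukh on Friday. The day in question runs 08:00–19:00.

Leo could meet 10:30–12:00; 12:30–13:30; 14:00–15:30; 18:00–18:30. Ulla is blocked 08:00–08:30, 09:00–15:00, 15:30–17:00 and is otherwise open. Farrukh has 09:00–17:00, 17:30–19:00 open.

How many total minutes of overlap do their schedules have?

Leo free: 10:30-12:00, 12:30-13:30, 14:00-15:30, 18:00-18:30.
Ulla free: 08:30-09:00, 15:00-15:30, 17:00-19:00 (invert busy blocks within the working day).
Farrukh free: 09:00-17:00, 17:30-19:00.
Leo ∩ Ulla: 15:00-15:30, 18:00-18:30.
Leo ∩ Ulla ∩ Farrukh: 15:00-15:30, 18:00-18:30.
Summing the common windows: 30 + 30 = 60 minutes.

60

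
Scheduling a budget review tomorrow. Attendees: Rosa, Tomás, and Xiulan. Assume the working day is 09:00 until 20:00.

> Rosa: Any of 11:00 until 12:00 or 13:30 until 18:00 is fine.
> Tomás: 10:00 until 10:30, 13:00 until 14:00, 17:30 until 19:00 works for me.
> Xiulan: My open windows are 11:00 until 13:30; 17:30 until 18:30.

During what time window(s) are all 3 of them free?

Rosa ∩ Tomás: 13:30-14:00, 17:30-18:00.
Rosa ∩ Tomás ∩ Xiulan: 17:30-18:00.

17:30-18:00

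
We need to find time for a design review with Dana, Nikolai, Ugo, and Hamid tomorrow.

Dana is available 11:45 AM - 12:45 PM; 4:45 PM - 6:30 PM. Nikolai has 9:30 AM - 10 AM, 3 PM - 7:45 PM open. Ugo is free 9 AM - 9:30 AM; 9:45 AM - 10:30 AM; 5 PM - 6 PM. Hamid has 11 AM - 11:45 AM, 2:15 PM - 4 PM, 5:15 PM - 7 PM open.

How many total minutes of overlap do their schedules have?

45

Dana ∩ Nikolai: 16:45-18:30.
Dana ∩ Nikolai ∩ Ugo: 17:00-18:00.
Dana ∩ Nikolai ∩ Ugo ∩ Hamid: 17:15-18:00.
So the common availability across everyone is 17:15-18:00.
That's a single block of 45 minutes.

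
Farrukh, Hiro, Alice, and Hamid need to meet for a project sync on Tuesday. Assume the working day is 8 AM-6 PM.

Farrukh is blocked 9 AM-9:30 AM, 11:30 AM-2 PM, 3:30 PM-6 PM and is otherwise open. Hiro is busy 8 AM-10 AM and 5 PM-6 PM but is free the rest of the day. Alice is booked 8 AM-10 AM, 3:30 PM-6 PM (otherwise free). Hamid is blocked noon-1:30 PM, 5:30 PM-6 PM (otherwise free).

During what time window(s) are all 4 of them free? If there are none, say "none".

10:00-11:30, 14:00-15:30

Farrukh free: 08:00-09:00, 09:30-11:30, 14:00-15:30 (invert busy blocks within the working day).
Hiro free: 10:00-17:00 (invert busy blocks within the working day).
Alice free: 10:00-15:30 (invert busy blocks within the working day).
Hamid free: 08:00-12:00, 13:30-17:30 (invert busy blocks within the working day).
Farrukh ∩ Hiro: 10:00-11:30, 14:00-15:30.
Farrukh ∩ Hiro ∩ Alice: 10:00-11:30, 14:00-15:30.
Farrukh ∩ Hiro ∩ Alice ∩ Hamid: 10:00-11:30, 14:00-15:30.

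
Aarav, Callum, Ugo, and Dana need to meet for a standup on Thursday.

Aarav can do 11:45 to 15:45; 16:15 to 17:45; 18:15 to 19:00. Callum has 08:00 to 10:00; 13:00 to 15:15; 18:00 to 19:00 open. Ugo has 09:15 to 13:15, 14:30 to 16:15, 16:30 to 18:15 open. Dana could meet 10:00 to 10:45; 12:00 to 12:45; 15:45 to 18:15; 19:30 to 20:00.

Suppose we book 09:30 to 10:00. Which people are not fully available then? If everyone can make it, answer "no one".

Aarav: not fully free for 09:30-10:00. Callum: free for 09:30-10:00. Ugo: free for 09:30-10:00. Dana: not fully free for 09:30-10:00.

Aarav, Dana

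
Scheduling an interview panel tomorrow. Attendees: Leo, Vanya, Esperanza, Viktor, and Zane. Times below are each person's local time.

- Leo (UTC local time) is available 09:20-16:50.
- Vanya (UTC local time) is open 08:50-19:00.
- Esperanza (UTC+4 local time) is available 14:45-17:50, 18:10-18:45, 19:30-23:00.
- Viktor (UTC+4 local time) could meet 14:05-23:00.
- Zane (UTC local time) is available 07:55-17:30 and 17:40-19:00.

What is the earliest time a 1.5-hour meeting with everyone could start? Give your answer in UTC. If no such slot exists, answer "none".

Leo in UTC: 09:20-16:50.
Vanya in UTC: 08:50-19:00.
Esperanza in UTC: 10:45-13:50, 14:10-14:45, 15:30-19:00 (subtract 4h to convert from UTC+4).
Viktor in UTC: 10:05-19:00 (subtract 4h to convert from UTC+4).
Zane in UTC: 07:55-17:30, 17:40-19:00.
Leo ∩ Vanya: 09:20-16:50.
Leo ∩ Vanya ∩ Esperanza: 10:45-13:50, 14:10-14:45, 15:30-16:50.
Leo ∩ Vanya ∩ Esperanza ∩ Viktor: 10:45-13:50, 14:10-14:45, 15:30-16:50.
Leo ∩ Vanya ∩ Esperanza ∩ Viktor ∩ Zane: 10:45-13:50, 14:10-14:45, 15:30-16:50.
The first common window of at least 90 minutes is 10:45-13:50, so the earliest start is 10:45.

10:45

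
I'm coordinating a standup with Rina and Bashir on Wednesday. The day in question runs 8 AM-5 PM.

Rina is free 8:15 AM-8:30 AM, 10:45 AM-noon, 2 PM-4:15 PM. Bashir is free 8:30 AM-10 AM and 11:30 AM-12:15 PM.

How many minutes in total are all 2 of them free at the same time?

Rina ∩ Bashir: 11:30-12:00.
That's a single block of 30 minutes.

30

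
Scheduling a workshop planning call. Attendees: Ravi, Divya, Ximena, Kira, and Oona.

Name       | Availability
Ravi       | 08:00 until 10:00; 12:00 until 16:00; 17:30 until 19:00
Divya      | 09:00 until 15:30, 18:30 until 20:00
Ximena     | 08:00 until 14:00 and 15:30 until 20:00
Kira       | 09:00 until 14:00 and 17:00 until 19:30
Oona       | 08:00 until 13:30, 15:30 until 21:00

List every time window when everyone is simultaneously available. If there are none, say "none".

Ravi ∩ Divya: 09:00-10:00, 12:00-15:30, 18:30-19:00.
Ravi ∩ Divya ∩ Ximena: 09:00-10:00, 12:00-14:00, 18:30-19:00.
Ravi ∩ Divya ∩ Ximena ∩ Kira: 09:00-10:00, 12:00-14:00, 18:30-19:00.
Ravi ∩ Divya ∩ Ximena ∩ Kira ∩ Oona: 09:00-10:00, 12:00-13:30, 18:30-19:00.
Those are the intersection windows.

09:00-10:00, 12:00-13:30, 18:30-19:00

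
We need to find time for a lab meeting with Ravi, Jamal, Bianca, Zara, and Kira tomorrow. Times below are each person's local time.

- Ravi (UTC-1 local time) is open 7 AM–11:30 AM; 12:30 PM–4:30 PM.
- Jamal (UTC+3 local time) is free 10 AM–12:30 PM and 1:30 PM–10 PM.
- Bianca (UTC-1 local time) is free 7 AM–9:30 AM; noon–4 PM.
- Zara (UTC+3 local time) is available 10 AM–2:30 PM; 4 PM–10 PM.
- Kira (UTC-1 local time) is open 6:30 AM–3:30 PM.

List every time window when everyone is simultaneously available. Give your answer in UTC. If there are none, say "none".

08:00-09:30, 13:30-16:30

Ravi in UTC: 08:00-12:30, 13:30-17:30 (add 1h to convert from UTC-1).
Jamal in UTC: 07:00-09:30, 10:30-19:00 (subtract 3h to convert from UTC+3).
Bianca in UTC: 08:00-10:30, 13:00-17:00 (add 1h to convert from UTC-1).
Zara in UTC: 07:00-11:30, 13:00-19:00 (subtract 3h to convert from UTC+3).
Kira in UTC: 07:30-16:30 (add 1h to convert from UTC-1).
Ravi ∩ Jamal: 08:00-09:30, 10:30-12:30, 13:30-17:30.
Ravi ∩ Jamal ∩ Bianca: 08:00-09:30, 13:30-17:00.
Ravi ∩ Jamal ∩ Bianca ∩ Zara: 08:00-09:30, 13:30-17:00.
Ravi ∩ Jamal ∩ Bianca ∩ Zara ∩ Kira: 08:00-09:30, 13:30-16:30.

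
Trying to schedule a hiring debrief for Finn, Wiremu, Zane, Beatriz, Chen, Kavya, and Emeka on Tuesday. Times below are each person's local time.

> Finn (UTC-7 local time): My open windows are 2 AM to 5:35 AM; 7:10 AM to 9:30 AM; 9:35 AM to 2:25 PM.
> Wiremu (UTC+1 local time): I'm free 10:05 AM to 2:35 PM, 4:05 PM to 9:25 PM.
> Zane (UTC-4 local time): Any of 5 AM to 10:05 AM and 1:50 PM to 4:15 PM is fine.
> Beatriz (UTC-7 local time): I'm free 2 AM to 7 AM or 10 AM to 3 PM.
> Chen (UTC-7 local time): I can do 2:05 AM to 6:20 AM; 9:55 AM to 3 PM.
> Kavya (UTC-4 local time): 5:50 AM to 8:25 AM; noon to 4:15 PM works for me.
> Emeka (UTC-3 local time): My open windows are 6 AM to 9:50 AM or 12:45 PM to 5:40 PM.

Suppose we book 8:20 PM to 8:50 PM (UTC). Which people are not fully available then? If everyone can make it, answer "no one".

Finn in UTC: 09:00-12:35, 14:10-16:30, 16:35-21:25 (add 7h to convert from UTC-7).
Wiremu in UTC: 09:05-13:35, 15:05-20:25 (subtract 1h to convert from UTC+1).
Zane in UTC: 09:00-14:05, 17:50-20:15 (add 4h to convert from UTC-4).
Beatriz in UTC: 09:00-14:00, 17:00-22:00 (add 7h to convert from UTC-7).
Chen in UTC: 09:05-13:20, 16:55-22:00 (add 7h to convert from UTC-7).
Kavya in UTC: 09:50-12:25, 16:00-20:15 (add 4h to convert from UTC-4).
Emeka in UTC: 09:00-12:50, 15:45-20:40 (add 3h to convert from UTC-3).
Finn: free for 20:20-20:50. Wiremu: not fully free for 20:20-20:50. Zane: not fully free for 20:20-20:50. Beatriz: free for 20:20-20:50. Chen: free for 20:20-20:50. Kavya: not fully free for 20:20-20:50. Emeka: not fully free for 20:20-20:50.

Emeka, Kavya, Wiremu, Zane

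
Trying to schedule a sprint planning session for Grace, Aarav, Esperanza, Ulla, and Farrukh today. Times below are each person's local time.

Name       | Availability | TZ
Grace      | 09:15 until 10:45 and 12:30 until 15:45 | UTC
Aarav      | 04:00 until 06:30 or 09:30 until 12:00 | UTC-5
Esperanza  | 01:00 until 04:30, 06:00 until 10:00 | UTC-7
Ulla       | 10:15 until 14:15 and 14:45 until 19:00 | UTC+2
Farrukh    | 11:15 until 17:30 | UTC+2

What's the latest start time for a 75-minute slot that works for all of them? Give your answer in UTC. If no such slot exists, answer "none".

09:30

Grace in UTC: 09:15-10:45, 12:30-15:45.
Aarav in UTC: 09:00-11:30, 14:30-17:00 (add 5h to convert from UTC-5).
Esperanza in UTC: 08:00-11:30, 13:00-17:00 (add 7h to convert from UTC-7).
Ulla in UTC: 08:15-12:15, 12:45-17:00 (subtract 2h to convert from UTC+2).
Farrukh in UTC: 09:15-15:30 (subtract 2h to convert from UTC+2).
Grace ∩ Aarav: 09:15-10:45, 14:30-15:45.
Grace ∩ Aarav ∩ Esperanza: 09:15-10:45, 14:30-15:45.
Grace ∩ Aarav ∩ Esperanza ∩ Ulla: 09:15-10:45, 14:30-15:45.
Grace ∩ Aarav ∩ Esperanza ∩ Ulla ∩ Farrukh: 09:15-10:45, 14:30-15:30.
Those are the intersection windows.
The last common window of at least 75 minutes is 09:15-10:45; a 75-minute meeting can start as late as 09:30 and still end by 10:45.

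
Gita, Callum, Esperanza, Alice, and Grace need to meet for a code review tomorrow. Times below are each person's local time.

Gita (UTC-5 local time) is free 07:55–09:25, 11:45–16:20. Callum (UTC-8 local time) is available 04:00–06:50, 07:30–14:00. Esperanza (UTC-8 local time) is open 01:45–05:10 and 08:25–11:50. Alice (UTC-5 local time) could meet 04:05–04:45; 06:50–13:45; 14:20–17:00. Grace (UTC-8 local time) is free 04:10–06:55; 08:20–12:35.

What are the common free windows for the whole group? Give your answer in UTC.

12:55-13:10, 16:45-18:45, 19:20-19:50

Gita in UTC: 12:55-14:25, 16:45-21:20 (add 5h to convert from UTC-5).
Callum in UTC: 12:00-14:50, 15:30-22:00 (add 8h to convert from UTC-8).
Esperanza in UTC: 09:45-13:10, 16:25-19:50 (add 8h to convert from UTC-8).
Alice in UTC: 09:05-09:45, 11:50-18:45, 19:20-22:00 (add 5h to convert from UTC-5).
Grace in UTC: 12:10-14:55, 16:20-20:35 (add 8h to convert from UTC-8).
Gita ∩ Callum: 12:55-14:25, 16:45-21:20.
Gita ∩ Callum ∩ Esperanza: 12:55-13:10, 16:45-19:50.
Gita ∩ Callum ∩ Esperanza ∩ Alice: 12:55-13:10, 16:45-18:45, 19:20-19:50.
Gita ∩ Callum ∩ Esperanza ∩ Alice ∩ Grace: 12:55-13:10, 16:45-18:45, 19:20-19:50.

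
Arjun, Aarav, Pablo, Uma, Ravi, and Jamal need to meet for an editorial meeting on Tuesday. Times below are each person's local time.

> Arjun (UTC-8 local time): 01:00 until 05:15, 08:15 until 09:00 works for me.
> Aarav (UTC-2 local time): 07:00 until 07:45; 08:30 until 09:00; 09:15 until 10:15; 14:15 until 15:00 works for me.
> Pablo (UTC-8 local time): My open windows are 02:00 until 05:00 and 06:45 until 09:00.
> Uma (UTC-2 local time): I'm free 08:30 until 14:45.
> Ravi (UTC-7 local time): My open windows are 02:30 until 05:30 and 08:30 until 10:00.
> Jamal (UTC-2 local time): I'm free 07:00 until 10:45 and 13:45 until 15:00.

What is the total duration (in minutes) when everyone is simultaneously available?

Arjun in UTC: 09:00-13:15, 16:15-17:00 (add 8h to convert from UTC-8).
Aarav in UTC: 09:00-09:45, 10:30-11:00, 11:15-12:15, 16:15-17:00 (add 2h to convert from UTC-2).
Pablo in UTC: 10:00-13:00, 14:45-17:00 (add 8h to convert from UTC-8).
Uma in UTC: 10:30-16:45 (add 2h to convert from UTC-2).
Ravi in UTC: 09:30-12:30, 15:30-17:00 (add 7h to convert from UTC-7).
Jamal in UTC: 09:00-12:45, 15:45-17:00 (add 2h to convert from UTC-2).
Arjun ∩ Aarav: 09:00-09:45, 10:30-11:00, 11:15-12:15, 16:15-17:00.
Arjun ∩ Aarav ∩ Pablo: 10:30-11:00, 11:15-12:15, 16:15-17:00.
Arjun ∩ Aarav ∩ Pablo ∩ Uma: 10:30-11:00, 11:15-12:15, 16:15-16:45.
Arjun ∩ Aarav ∩ Pablo ∩ Uma ∩ Ravi: 10:30-11:00, 11:15-12:15, 16:15-16:45.
Arjun ∩ Aarav ∩ Pablo ∩ Uma ∩ Ravi ∩ Jamal: 10:30-11:00, 11:15-12:15, 16:15-16:45.
So the common availability across everyone is 10:30-11:00, 11:15-12:15, 16:15-16:45.
Summing the common windows: 30 + 60 + 30 = 120 minutes.

120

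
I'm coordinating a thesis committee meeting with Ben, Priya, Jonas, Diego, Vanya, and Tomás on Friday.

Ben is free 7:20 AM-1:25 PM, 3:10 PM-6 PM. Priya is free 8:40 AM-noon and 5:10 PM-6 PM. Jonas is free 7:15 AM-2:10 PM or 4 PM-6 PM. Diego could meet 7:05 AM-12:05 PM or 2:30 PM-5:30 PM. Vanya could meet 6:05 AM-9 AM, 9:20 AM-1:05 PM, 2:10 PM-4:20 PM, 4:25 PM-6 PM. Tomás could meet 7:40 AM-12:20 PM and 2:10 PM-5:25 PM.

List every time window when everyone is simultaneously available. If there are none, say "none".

08:40-09:00, 09:20-12:00, 17:10-17:25

Ben ∩ Priya: 08:40-12:00, 17:10-18:00.
Ben ∩ Priya ∩ Jonas: 08:40-12:00, 17:10-18:00.
Ben ∩ Priya ∩ Jonas ∩ Diego: 08:40-12:00, 17:10-17:30.
Ben ∩ Priya ∩ Jonas ∩ Diego ∩ Vanya: 08:40-09:00, 09:20-12:00, 17:10-17:30.
Ben ∩ Priya ∩ Jonas ∩ Diego ∩ Vanya ∩ Tomás: 08:40-09:00, 09:20-12:00, 17:10-17:25.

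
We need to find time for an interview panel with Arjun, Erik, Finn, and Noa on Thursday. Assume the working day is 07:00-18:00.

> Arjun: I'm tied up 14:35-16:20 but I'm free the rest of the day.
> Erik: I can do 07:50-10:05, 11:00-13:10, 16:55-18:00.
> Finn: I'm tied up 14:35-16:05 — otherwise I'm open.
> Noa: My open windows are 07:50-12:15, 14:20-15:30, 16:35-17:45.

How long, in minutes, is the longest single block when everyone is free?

Arjun free: 07:00-14:35, 16:20-18:00 (invert busy blocks within the working day).
Erik free: 07:50-10:05, 11:00-13:10, 16:55-18:00.
Finn free: 07:00-14:35, 16:05-18:00 (invert busy blocks within the working day).
Noa free: 07:50-12:15, 14:20-15:30, 16:35-17:45.
Arjun ∩ Erik: 07:50-10:05, 11:00-13:10, 16:55-18:00.
Arjun ∩ Erik ∩ Finn: 07:50-10:05, 11:00-13:10, 16:55-18:00.
Arjun ∩ Erik ∩ Finn ∩ Noa: 07:50-10:05, 11:00-12:15, 16:55-17:45.
So the common availability across everyone is 07:50-10:05, 11:00-12:15, 16:55-17:45.
The longest is 07:50-10:05 at 135 minutes.

135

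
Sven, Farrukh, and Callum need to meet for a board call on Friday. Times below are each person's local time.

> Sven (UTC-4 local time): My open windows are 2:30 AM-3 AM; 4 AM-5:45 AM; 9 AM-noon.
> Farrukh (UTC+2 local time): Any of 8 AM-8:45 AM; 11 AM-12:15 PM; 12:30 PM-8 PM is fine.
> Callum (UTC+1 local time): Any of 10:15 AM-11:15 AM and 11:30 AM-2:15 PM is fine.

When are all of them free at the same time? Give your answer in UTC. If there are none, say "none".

Sven in UTC: 06:30-07:00, 08:00-09:45, 13:00-16:00 (add 4h to convert from UTC-4).
Farrukh in UTC: 06:00-06:45, 09:00-10:15, 10:30-18:00 (subtract 2h to convert from UTC+2).
Callum in UTC: 09:15-10:15, 10:30-13:15 (subtract 1h to convert from UTC+1).
Sven ∩ Farrukh: 06:30-06:45, 09:00-09:45, 13:00-16:00.
Sven ∩ Farrukh ∩ Callum: 09:15-09:45, 13:00-13:15.
Those are the intersection windows.

09:15-09:45, 13:00-13:15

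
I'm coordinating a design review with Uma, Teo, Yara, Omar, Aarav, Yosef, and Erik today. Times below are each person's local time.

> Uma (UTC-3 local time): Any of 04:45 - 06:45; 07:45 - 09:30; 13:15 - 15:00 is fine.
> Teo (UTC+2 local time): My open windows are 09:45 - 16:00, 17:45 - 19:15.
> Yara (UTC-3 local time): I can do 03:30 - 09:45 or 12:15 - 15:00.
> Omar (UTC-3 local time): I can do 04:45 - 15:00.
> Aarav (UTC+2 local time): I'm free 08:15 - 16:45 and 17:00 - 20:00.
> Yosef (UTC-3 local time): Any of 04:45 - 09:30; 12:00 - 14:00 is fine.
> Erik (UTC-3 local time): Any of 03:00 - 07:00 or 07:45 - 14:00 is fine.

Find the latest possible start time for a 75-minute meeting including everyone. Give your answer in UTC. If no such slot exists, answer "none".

11:15

Uma in UTC: 07:45-09:45, 10:45-12:30, 16:15-18:00 (add 3h to convert from UTC-3).
Teo in UTC: 07:45-14:00, 15:45-17:15 (subtract 2h to convert from UTC+2).
Yara in UTC: 06:30-12:45, 15:15-18:00 (add 3h to convert from UTC-3).
Omar in UTC: 07:45-18:00 (add 3h to convert from UTC-3).
Aarav in UTC: 06:15-14:45, 15:00-18:00 (subtract 2h to convert from UTC+2).
Yosef in UTC: 07:45-12:30, 15:00-17:00 (add 3h to convert from UTC-3).
Erik in UTC: 06:00-10:00, 10:45-17:00 (add 3h to convert from UTC-3).
Uma ∩ Teo: 07:45-09:45, 10:45-12:30, 16:15-17:15.
Uma ∩ Teo ∩ Yara: 07:45-09:45, 10:45-12:30, 16:15-17:15.
Uma ∩ Teo ∩ Yara ∩ Omar: 07:45-09:45, 10:45-12:30, 16:15-17:15.
Uma ∩ Teo ∩ Yara ∩ Omar ∩ Aarav: 07:45-09:45, 10:45-12:30, 16:15-17:15.
Uma ∩ Teo ∩ Yara ∩ Omar ∩ Aarav ∩ Yosef: 07:45-09:45, 10:45-12:30, 16:15-17:00.
Uma ∩ Teo ∩ Yara ∩ Omar ∩ Aarav ∩ Yosef ∩ Erik: 07:45-09:45, 10:45-12:30, 16:15-17:00.
Those are the intersection windows.
The last common window of at least 75 minutes is 10:45-12:30; a 75-minute meeting can start as late as 11:15 and still end by 12:30.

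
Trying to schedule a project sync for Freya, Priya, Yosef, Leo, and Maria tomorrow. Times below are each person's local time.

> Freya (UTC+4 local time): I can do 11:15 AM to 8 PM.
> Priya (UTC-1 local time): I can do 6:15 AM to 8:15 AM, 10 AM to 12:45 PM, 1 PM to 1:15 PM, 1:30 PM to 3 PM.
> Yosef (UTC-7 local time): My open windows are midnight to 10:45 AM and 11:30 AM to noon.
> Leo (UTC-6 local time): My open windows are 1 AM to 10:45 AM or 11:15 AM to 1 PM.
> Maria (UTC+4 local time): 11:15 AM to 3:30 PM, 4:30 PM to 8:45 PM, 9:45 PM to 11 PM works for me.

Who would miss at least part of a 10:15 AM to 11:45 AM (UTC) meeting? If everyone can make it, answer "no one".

Maria, Priya

Freya in UTC: 07:15-16:00 (subtract 4h to convert from UTC+4).
Priya in UTC: 07:15-09:15, 11:00-13:45, 14:00-14:15, 14:30-16:00 (add 1h to convert from UTC-1).
Yosef in UTC: 07:00-17:45, 18:30-19:00 (add 7h to convert from UTC-7).
Leo in UTC: 07:00-16:45, 17:15-19:00 (add 6h to convert from UTC-6).
Maria in UTC: 07:15-11:30, 12:30-16:45, 17:45-19:00 (subtract 4h to convert from UTC+4).
Freya: free for 10:15-11:45. Priya: not fully free for 10:15-11:45. Yosef: free for 10:15-11:45. Leo: free for 10:15-11:45. Maria: not fully free for 10:15-11:45.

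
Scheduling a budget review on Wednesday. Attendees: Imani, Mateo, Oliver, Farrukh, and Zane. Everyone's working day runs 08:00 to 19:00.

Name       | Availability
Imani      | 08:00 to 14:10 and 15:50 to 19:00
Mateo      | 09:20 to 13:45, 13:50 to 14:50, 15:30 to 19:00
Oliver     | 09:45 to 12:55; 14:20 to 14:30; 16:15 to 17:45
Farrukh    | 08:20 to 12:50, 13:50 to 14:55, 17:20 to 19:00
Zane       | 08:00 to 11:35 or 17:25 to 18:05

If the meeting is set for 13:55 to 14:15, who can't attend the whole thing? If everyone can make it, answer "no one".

Imani, Oliver, Zane

Imani: not fully free for 13:55-14:15. Mateo: free for 13:55-14:15. Oliver: not fully free for 13:55-14:15. Farrukh: free for 13:55-14:15. Zane: not fully free for 13:55-14:15.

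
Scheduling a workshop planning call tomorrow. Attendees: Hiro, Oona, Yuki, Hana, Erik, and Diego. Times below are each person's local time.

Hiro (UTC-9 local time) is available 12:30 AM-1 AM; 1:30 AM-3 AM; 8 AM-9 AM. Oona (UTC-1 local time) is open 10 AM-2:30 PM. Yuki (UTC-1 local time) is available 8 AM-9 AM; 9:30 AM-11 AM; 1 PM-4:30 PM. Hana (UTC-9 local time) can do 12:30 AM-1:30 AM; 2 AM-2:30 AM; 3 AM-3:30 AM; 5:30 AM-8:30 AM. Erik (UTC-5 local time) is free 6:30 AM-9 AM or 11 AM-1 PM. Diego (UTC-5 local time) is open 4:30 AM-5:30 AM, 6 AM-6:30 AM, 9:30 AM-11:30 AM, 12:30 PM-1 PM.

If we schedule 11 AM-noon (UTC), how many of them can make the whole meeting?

Hiro in UTC: 09:30-10:00, 10:30-12:00, 17:00-18:00 (add 9h to convert from UTC-9).
Oona in UTC: 11:00-15:30 (add 1h to convert from UTC-1).
Yuki in UTC: 09:00-10:00, 10:30-12:00, 14:00-17:30 (add 1h to convert from UTC-1).
Hana in UTC: 09:30-10:30, 11:00-11:30, 12:00-12:30, 14:30-17:30 (add 9h to convert from UTC-9).
Erik in UTC: 11:30-14:00, 16:00-18:00 (add 5h to convert from UTC-5).
Diego in UTC: 09:30-10:30, 11:00-11:30, 14:30-16:30, 17:30-18:00 (add 5h to convert from UTC-5).
Hiro, Oona, and Yuki can make the full 11:00-12:00 slot — that's 3.

3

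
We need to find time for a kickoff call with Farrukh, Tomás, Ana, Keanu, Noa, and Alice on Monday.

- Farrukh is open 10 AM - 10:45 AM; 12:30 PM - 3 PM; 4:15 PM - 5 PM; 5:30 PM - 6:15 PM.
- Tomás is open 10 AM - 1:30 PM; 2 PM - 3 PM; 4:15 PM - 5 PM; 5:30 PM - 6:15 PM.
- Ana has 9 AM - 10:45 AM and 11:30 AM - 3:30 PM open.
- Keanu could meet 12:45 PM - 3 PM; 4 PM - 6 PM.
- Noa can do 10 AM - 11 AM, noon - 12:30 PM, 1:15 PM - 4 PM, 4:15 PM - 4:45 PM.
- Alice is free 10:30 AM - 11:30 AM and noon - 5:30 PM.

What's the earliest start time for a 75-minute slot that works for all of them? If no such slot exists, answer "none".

Farrukh ∩ Tomás: 10:00-10:45, 12:30-13:30, 14:00-15:00, 16:15-17:00, 17:30-18:15.
Farrukh ∩ Tomás ∩ Ana: 10:00-10:45, 12:30-13:30, 14:00-15:00.
Farrukh ∩ Tomás ∩ Ana ∩ Keanu: 12:45-13:30, 14:00-15:00.
Farrukh ∩ Tomás ∩ Ana ∩ Keanu ∩ Noa: 13:15-13:30, 14:00-15:00.
Farrukh ∩ Tomás ∩ Ana ∩ Keanu ∩ Noa ∩ Alice: 13:15-13:30, 14:00-15:00.
No common window is at least 75 minutes long.

none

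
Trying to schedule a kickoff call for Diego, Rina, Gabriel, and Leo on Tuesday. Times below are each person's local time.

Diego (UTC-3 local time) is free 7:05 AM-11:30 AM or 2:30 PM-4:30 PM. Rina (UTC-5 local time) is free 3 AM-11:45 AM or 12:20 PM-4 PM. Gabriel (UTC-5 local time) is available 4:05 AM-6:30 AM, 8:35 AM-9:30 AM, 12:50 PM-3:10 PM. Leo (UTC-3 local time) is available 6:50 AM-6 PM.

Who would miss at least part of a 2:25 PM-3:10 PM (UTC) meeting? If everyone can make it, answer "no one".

Diego in UTC: 10:05-14:30, 17:30-19:30 (add 3h to convert from UTC-3).
Rina in UTC: 08:00-16:45, 17:20-21:00 (add 5h to convert from UTC-5).
Gabriel in UTC: 09:05-11:30, 13:35-14:30, 17:50-20:10 (add 5h to convert from UTC-5).
Leo in UTC: 09:50-21:00 (add 3h to convert from UTC-3).
Diego: not fully free for 14:25-15:10. Rina: free for 14:25-15:10. Gabriel: not fully free for 14:25-15:10. Leo: free for 14:25-15:10.

Diego, Gabriel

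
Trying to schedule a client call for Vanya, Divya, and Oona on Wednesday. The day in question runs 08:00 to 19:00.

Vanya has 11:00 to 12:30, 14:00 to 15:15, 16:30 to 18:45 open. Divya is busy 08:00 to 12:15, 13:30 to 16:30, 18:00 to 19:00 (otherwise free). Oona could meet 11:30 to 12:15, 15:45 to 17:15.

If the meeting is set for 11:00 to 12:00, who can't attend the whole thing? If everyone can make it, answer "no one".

Vanya free: 11:00-12:30, 14:00-15:15, 16:30-18:45.
Divya free: 12:15-13:30, 16:30-18:00 (invert busy blocks within the working day).
Oona free: 11:30-12:15, 15:45-17:15.
Vanya: free for 11:00-12:00. Divya: not fully free for 11:00-12:00. Oona: not fully free for 11:00-12:00.

Divya, Oona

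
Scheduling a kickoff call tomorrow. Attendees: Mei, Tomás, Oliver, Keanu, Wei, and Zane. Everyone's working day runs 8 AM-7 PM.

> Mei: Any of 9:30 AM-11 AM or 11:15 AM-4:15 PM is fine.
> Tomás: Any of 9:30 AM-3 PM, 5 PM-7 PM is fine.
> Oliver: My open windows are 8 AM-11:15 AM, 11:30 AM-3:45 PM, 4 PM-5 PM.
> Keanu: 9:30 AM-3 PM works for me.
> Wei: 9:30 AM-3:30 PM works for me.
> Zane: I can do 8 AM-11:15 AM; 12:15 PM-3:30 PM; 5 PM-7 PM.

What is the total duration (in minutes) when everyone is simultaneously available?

Mei ∩ Tomás: 09:30-11:00, 11:15-15:00.
Mei ∩ Tomás ∩ Oliver: 09:30-11:00, 11:30-15:00.
Mei ∩ Tomás ∩ Oliver ∩ Keanu: 09:30-11:00, 11:30-15:00.
Mei ∩ Tomás ∩ Oliver ∩ Keanu ∩ Wei: 09:30-11:00, 11:30-15:00.
Mei ∩ Tomás ∩ Oliver ∩ Keanu ∩ Wei ∩ Zane: 09:30-11:00, 12:15-15:00.
Those are the intersection windows.
Summing the common windows: 90 + 165 = 255 minutes.

255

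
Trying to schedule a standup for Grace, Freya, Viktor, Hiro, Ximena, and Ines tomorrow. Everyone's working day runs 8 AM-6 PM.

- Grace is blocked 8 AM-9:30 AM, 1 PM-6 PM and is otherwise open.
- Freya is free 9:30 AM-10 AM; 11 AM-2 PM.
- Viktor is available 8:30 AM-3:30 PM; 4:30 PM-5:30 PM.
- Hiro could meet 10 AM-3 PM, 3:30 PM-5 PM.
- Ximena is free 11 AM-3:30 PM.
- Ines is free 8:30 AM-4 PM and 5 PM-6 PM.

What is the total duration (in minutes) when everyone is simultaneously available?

Grace free: 09:30-13:00 (invert busy blocks within the working day).
Freya free: 09:30-10:00, 11:00-14:00.
Viktor free: 08:30-15:30, 16:30-17:30.
Hiro free: 10:00-15:00, 15:30-17:00.
Ximena free: 11:00-15:30.
Ines free: 08:30-16:00, 17:00-18:00.
Grace ∩ Freya: 09:30-10:00, 11:00-13:00.
Grace ∩ Freya ∩ Viktor: 09:30-10:00, 11:00-13:00.
Grace ∩ Freya ∩ Viktor ∩ Hiro: 11:00-13:00.
Grace ∩ Freya ∩ Viktor ∩ Hiro ∩ Ximena: 11:00-13:00.
Grace ∩ Freya ∩ Viktor ∩ Hiro ∩ Ximena ∩ Ines: 11:00-13:00.
So the common availability across everyone is 11:00-13:00.
That's a single block of 120 minutes.

120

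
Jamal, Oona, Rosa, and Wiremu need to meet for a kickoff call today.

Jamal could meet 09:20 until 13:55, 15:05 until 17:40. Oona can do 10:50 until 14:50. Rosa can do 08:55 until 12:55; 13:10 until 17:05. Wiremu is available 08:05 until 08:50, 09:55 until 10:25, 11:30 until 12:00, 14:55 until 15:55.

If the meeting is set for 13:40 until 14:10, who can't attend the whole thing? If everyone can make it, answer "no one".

Jamal, Wiremu

Jamal: not fully free for 13:40-14:10. Oona: free for 13:40-14:10. Rosa: free for 13:40-14:10. Wiremu: not fully free for 13:40-14:10.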